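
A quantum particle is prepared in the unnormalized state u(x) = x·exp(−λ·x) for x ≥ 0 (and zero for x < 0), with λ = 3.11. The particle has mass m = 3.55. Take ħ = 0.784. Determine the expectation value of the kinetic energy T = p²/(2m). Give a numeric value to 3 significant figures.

T = −(ħ²/2m) d²/dx², so ⟨T⟩ = −(ħ²/2m) ∫ u*·u'' dx / ∫|u|² dx; with m = 3.55.
Differentiate x·exp(−λ·x) with the product rule; every integrand then reduces to terms xʲ·e^(−2λx) on [0, ∞), with ∫₀^∞ xʲ·e^(−2λx) dx = j!/(2λ)^(j+1).
State is unnormalized: ∫|u|² dx = 0.0083111, and ∫u*·(−ħ²/2m · u'') dx = 0.0069591, so ⟨T⟩ = 0.0069591 / 0.0083111.
⟨T⟩ = 0.83733.

0.837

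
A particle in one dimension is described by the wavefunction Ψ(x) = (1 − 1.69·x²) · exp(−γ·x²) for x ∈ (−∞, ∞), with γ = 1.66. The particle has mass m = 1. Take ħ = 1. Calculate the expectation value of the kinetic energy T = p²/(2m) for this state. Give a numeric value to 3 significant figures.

2.38

T = −(ħ²/2m) d²/dx², so ⟨T⟩ = −(ħ²/2m) ∫ Ψ*·Ψ'' dx / ∫|Ψ|² dx; with m = 1.
Expand each integrand as polynomial × e^(−2γx²) and use ∫x^(2j)·e^(−2γx²) dx = (2j−1)!!/(4γ)^j · √(π/(2γ)), odd powers → 0; here √(π/(2γ)) = 0.97276. Differentiate with the product rule, d/dx e^(−γx²) = −2γx·e^(−γx²).
State is unnormalized: ∫|Ψ|² dx = 0.66663, and ∫Ψ*·(−ħ²/2m · Ψ'') dx = 1.5845, so ⟨T⟩ = 1.5845 / 0.66663.
⟨T⟩ = 2.3769.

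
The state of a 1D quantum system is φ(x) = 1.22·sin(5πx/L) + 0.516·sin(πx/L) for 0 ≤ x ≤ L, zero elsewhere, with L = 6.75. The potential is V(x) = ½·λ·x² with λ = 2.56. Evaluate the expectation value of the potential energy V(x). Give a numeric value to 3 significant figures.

⟨V⟩ = ∫ V(x)·|φ|² dx / ∫|φ|² dx.
On 0 ≤ x ≤ L (j ≠ l): ∫sin²(jπx/L) dx = L/2, ∫sin(jπx/L)·sin(lπx/L) dx = 0; diagonal moments ∫x·sin²(jπx/L) dx = L²/4, ∫x²·sin²(jπx/L) dx = L³·(1/6 − 1/(4j²π²)); cross terms ∫x·sin(jπx/L)·sin(lπx/L) dx = 0 for j + l even and −4jlL²/(π²(j² − l²)²) for j + l odd, ∫x²·sin(jπx/L)·sin(lπx/L) dx = (−1)^(j+l)·4jlL³/(π²(j² − l²)²); higher powers the same way via product-to-sum and parts.
State is unnormalized: ∫|φ|² dx = 5.9220, and ∫φ*·V(x)·φ dx = 113.62, so ⟨V⟩ = 113.62 / 5.9220.
⟨V⟩ = 19.186.

19.2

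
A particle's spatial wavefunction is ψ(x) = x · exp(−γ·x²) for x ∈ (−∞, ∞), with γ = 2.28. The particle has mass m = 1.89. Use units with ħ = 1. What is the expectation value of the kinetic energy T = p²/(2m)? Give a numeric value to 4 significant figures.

1.810

T = −(ħ²/2m) d²/dx², so ⟨T⟩ = −(ħ²/2m) ∫ ψ*·ψ'' dx / ∫|ψ|² dx; with m = 1.89.
Expand each integrand as polynomial × e^(−2γx²) and use ∫x^(2j)·e^(−2γx²) dx = (2j−1)!!/(4γ)^j · √(π/(2γ)), odd powers → 0; here √(π/(2γ)) = 0.83003. Differentiate with the product rule, d/dx e^(−γx²) = −2γx·e^(−γx²).
State is unnormalized: ∫|ψ|² dx = 0.091012, and ∫ψ*·(−ħ²/2m · ψ'') dx = 0.16469, so ⟨T⟩ = 0.16469 / 0.091012.
⟨T⟩ = 1.8095.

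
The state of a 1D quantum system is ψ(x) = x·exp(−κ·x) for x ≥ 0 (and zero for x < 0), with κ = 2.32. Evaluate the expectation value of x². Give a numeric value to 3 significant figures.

⟨x²⟩ = ∫ x²·|ψ|² dx / ∫|ψ|² dx (integrals over the domain).
Every integrand reduces to terms xʲ·e^(−2κx) on [0, ∞); use ∫₀^∞ xʲ·e^(−2κx) dx = j!/(2κ)^(j+1).
State is unnormalized: ∫|ψ|² dx = 0.020021, and ∫ψ*·x²·ψ dx = 0.011159, so ⟨x²⟩ = 0.011159 / 0.020021.
⟨x²⟩ = 0.55737.

0.557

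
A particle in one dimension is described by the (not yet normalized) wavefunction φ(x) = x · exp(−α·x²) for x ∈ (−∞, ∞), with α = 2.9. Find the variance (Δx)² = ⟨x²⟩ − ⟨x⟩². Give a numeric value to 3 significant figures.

0.259

Compute ⟨x⟩ and ⟨x²⟩ separately, then (Δx)² = ⟨x²⟩ − ⟨x⟩².
Expand each integrand as polynomial × e^(−2αx²) and use ∫x^(2j)·e^(−2αx²) dx = (2j−1)!!/(4α)^j · √(π/(2α)), odd powers → 0; here √(π/(2α)) = 0.73597.
Normalization: ∫|φ|² dx = 0.063446.
⟨x⟩ = 0.0000 and ⟨x²⟩ = 0.25862.
(Δx)² = 0.25862 − (0.0000)² = 0.25862.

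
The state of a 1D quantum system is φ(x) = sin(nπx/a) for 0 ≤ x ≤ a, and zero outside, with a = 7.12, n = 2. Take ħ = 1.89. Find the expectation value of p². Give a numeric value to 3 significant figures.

p² φ = −ħ² d²φ/dx²; ⟨p²⟩ = −ħ² ∫ φ*·φ'' dx / ∫|φ|² dx.
d/dx sin(nπx/a) = (nπ/a)·cos(nπx/a) and d²/dx² sin(nπx/a) = −(nπ/a)²·sin(nπx/a); on 0 ≤ x ≤ a, ∫sin²(nπx/a) dx = a/2 and ∫sin(nπx/a)·cos(nπx/a) dx = 0.
State is unnormalized: ∫|φ|² dx = 3.5600, and ∫φ*·(−ħ² φ'') dx = 9.9031, so ⟨p²⟩ = 9.9031 / 3.5600.
⟨p²⟩ = 2.7818.

2.78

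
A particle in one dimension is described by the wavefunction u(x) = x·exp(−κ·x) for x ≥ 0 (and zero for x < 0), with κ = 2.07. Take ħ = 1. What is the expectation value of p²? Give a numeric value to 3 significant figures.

p² u = −ħ² d²u/dx²; ⟨p²⟩ = −ħ² ∫ u*·u'' dx / ∫|u|² dx.
Differentiate x·exp(−κ·x) with the product rule; every integrand then reduces to terms xʲ·e^(−2κx) on [0, ∞), with ∫₀^∞ xʲ·e^(−2κx) dx = j!/(2κ)^(j+1).
State is unnormalized: ∫|u|² dx = 0.028186, and ∫u*·(−ħ² u'') dx = 0.12077, so ⟨p²⟩ = 0.12077 / 0.028186.
⟨p²⟩ = 4.2849.

4.28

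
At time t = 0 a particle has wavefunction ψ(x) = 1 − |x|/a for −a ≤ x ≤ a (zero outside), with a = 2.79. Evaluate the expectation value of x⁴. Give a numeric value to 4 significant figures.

1.731

⟨x⁴⟩ = ∫ x⁴·|ψ|² dx / ∫|ψ|² dx (integrals over the domain).
ψ is even, so ∫ over [−a, a] = 2∫₀ᵃ with ψ = 1 − x/a there: ∫₀ᵃ (1 − x/a)² dx = a/3, ∫₀ᵃ x²(1 − x/a)² dx = a³/30, ∫₀ᵃ x⁴(1 − x/a)² dx = a⁵/105.
State is unnormalized: ∫|ψ|² dx = 1.8600, and ∫ψ*·x⁴·ψ dx = 3.2200, so ⟨x⁴⟩ = 3.2200 / 1.8600.
⟨x⁴⟩ = 1.7312.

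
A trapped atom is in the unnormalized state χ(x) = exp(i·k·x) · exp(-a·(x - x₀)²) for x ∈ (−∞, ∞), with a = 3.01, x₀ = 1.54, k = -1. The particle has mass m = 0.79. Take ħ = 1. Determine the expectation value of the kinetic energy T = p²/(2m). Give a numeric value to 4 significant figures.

2.538

T = −(ħ²/2m) d²/dx², so ⟨T⟩ = −(ħ²/2m) ∫ χ*·χ'' dx / ∫|χ|² dx; with m = 0.79.
Gaussian moments (u = x − x₀): ∫u^(2j)·e^(−2au²) du = (2j−1)!!/(4a)^j · √(π/(2a)), odd powers integrate to 0; here √(π/(2a)) = 0.72240. Derivatives: χ′ = (ik − 2au)·χ, χ″ = ((ik − 2au)² − 2a)·χ; the odd-in-u pieces drop out.
State is unnormalized: ∫|χ|² dx = 0.72240, and ∫χ*·(−ħ²/2m · χ'') dx = 1.8334, so ⟨T⟩ = 1.8334 / 0.72240.
⟨T⟩ = 2.5380.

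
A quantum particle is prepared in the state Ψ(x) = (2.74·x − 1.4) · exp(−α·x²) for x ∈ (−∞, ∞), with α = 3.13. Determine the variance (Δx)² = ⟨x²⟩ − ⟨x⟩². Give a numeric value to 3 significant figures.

Compute ⟨x⟩ and ⟨x²⟩ separately, then (Δx)² = ⟨x²⟩ − ⟨x⟩².
Expand each integrand as polynomial × e^(−2αx²) and use ∫x^(2j)·e^(−2αx²) dx = (2j−1)!!/(4α)^j · √(π/(2α)), odd powers → 0; here √(π/(2α)) = 0.70842.
Normalization: ∫|Ψ|² dx = 1.8133.
⟨x⟩ = -0.23940 and ⟨x²⟩ = 0.11730.
(Δx)² = 0.11730 − (-0.23940)² = 0.059983.

0.0600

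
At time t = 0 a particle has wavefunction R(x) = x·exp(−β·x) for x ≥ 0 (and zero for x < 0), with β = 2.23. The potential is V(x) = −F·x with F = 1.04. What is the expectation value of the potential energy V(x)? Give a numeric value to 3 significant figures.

⟨V⟩ = ∫ V(x)·|R|² dx / ∫|R|² dx.
Every integrand reduces to terms xʲ·e^(−2βx) on [0, ∞); use ∫₀^∞ xʲ·e^(−2βx) dx = j!/(2β)^(j+1).
State is unnormalized: ∫|R|² dx = 0.022544, and ∫R*·V(x)·R dx = -0.015770, so ⟨V⟩ = -0.015770 / 0.022544.
⟨V⟩ = -0.69955.

-0.700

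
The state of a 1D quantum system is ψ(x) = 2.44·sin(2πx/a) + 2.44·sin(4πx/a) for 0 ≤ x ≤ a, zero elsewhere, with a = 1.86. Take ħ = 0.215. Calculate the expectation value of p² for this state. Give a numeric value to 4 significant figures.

1.319

p² ψ = −ħ² d²ψ/dx²; ⟨p²⟩ = −ħ² ∫ ψ*·ψ'' dx / ∫|ψ|² dx.
d²/dx² sin(jπx/a) = −(jπ/a)²·sin(jπx/a); on 0 ≤ x ≤ a, ∫sin²(jπx/a) dx = a/2 and ∫sin(jπx/a)·sin(lπx/a) dx = 0 for j ≠ l, so only diagonal terms survive in ∫|ψ|² and ∫ψ·ψ″; ∫ψ·ψ′ dx = [ψ²/2] between the walls = 0.
State is unnormalized: ∫|ψ|² dx = 11.074, and ∫ψ*·(−ħ² ψ'') dx = 14.603, so ⟨p²⟩ = 14.603 / 11.074.
⟨p²⟩ = 1.3187.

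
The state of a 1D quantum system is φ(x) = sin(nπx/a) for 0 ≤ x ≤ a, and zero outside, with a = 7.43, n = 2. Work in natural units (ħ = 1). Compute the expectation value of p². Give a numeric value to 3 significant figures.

0.715

p² φ = −ħ² d²φ/dx²; ⟨p²⟩ = −ħ² ∫ φ*·φ'' dx / ∫|φ|² dx.
d/dx sin(nπx/a) = (nπ/a)·cos(nπx/a) and d²/dx² sin(nπx/a) = −(nπ/a)²·sin(nπx/a); on 0 ≤ x ≤ a, ∫sin²(nπx/a) dx = a/2 and ∫sin(nπx/a)·cos(nπx/a) dx = 0.
State is unnormalized: ∫|φ|² dx = 3.7150, and ∫φ*·(−ħ² φ'') dx = 2.6567, so ⟨p²⟩ = 2.6567 / 3.7150.
⟨p²⟩ = 0.71513.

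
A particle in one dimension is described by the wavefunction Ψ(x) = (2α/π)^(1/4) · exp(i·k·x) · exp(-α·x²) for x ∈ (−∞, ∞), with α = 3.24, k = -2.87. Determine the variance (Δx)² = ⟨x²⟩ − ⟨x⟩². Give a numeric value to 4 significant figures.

0.07716

Compute ⟨x⟩ and ⟨x²⟩ separately, then (Δx)² = ⟨x²⟩ − ⟨x⟩².
Gaussian moments: ∫x^(2j)·e^(−2αx²) dx = (2j−1)!!/(4α)^j · √(π/(2α)), odd powers integrate to 0; here √(π/(2α)) = 0.69629.
⟨x⟩ = 0.0000 and ⟨x²⟩ = 0.077160.
(Δx)² = 0.077160 − (0.0000)² = 0.077160.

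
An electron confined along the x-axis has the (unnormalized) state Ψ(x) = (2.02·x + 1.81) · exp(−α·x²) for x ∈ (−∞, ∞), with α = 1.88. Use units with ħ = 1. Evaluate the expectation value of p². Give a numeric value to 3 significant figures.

p² Ψ = −ħ² d²Ψ/dx²; ⟨p²⟩ = −ħ² ∫ Ψ*·Ψ'' dx / ∫|Ψ|² dx.
Expand each integrand as polynomial × e^(−2αx²) and use ∫x^(2j)·e^(−2αx²) dx = (2j−1)!!/(4α)^j · √(π/(2α)), odd powers → 0; here √(π/(2α)) = 0.91407. Differentiate with the product rule, d/dx e^(−αx²) = −2αx·e^(−αx²).
State is unnormalized: ∫|Ψ|² dx = 3.4906, and ∫Ψ*·(−ħ² Ψ'') dx = 8.4272, so ⟨p²⟩ = 8.4272 / 3.4906.
⟨p²⟩ = 2.4143.

2.41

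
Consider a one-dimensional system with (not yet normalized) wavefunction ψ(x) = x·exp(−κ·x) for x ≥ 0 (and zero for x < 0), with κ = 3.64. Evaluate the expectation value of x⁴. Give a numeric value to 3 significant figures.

0.128

⟨x⁴⟩ = ∫ x⁴·|ψ|² dx / ∫|ψ|² dx (integrals over the domain).
Every integrand reduces to terms xʲ·e^(−2κx) on [0, ∞); use ∫₀^∞ xʲ·e^(−2κx) dx = j!/(2κ)^(j+1).
State is unnormalized: ∫|ψ|² dx = 0.0051837, and ∫ψ*·x⁴·ψ dx = 0.00066437, so ⟨x⁴⟩ = 0.00066437 / 0.0051837.
⟨x⁴⟩ = 0.12817.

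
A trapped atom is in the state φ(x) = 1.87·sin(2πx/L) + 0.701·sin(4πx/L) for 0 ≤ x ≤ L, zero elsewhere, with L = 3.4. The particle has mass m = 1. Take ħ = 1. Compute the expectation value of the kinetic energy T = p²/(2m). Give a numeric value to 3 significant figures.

T = −(ħ²/2m) d²/dx², so ⟨T⟩ = −(ħ²/2m) ∫ φ*·φ'' dx / ∫|φ|² dx; with m = 1.
d²/dx² sin(jπx/L) = −(jπ/L)²·sin(jπx/L); on 0 ≤ x ≤ L, ∫sin²(jπx/L) dx = L/2 and ∫sin(jπx/L)·sin(lπx/L) dx = 0 for j ≠ l, so only diagonal terms survive in ∫|φ|² and ∫φ·φ″; ∫φ·φ′ dx = [φ²/2] between the walls = 0.
State is unnormalized: ∫|φ|² dx = 6.7801, and ∫φ*·(−ħ²/2m · φ'') dx = 15.857, so ⟨T⟩ = 15.857 / 6.7801.
⟨T⟩ = 2.3387.

2.34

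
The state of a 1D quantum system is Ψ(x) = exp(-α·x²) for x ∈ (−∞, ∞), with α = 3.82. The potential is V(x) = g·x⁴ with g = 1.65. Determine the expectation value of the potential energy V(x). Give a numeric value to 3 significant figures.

0.0212

⟨V⟩ = ∫ V(x)·|Ψ|² dx / ∫|Ψ|² dx.
Gaussian moments: ∫x^(2j)·e^(−2αx²) dx = (2j−1)!!/(4α)^j · √(π/(2α)), odd powers integrate to 0; here √(π/(2α)) = 0.64125.
State is unnormalized: ∫|Ψ|² dx = 0.64125, and ∫Ψ*·V(x)·Ψ dx = 0.013595, so ⟨V⟩ = 0.013595 / 0.64125.
⟨V⟩ = 0.021201.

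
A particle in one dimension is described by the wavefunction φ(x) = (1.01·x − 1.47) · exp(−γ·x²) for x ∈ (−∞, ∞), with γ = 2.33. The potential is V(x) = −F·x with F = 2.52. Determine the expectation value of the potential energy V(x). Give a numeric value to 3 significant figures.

0.354

⟨V⟩ = ∫ V(x)·|φ|² dx / ∫|φ|² dx.
Expand each integrand as polynomial × e^(−2γx²) and use ∫x^(2j)·e^(−2γx²) dx = (2j−1)!!/(4γ)^j · √(π/(2γ)), odd powers → 0; here √(π/(2γ)) = 0.82107.
State is unnormalized: ∫|φ|² dx = 1.8641, and ∫φ*·V(x)·φ dx = 0.65923, so ⟨V⟩ = 0.65923 / 1.8641.
⟨V⟩ = 0.35364.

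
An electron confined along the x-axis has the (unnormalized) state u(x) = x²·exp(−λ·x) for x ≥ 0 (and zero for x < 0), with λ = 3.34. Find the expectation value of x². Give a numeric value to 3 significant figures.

0.672

⟨x²⟩ = ∫ x²·|u|² dx / ∫|u|² dx (integrals over the domain).
Every integrand reduces to terms xʲ·e^(−2λx) on [0, ∞); use ∫₀^∞ xʲ·e^(−2λx) dx = j!/(2λ)^(j+1).
State is unnormalized: ∫|u|² dx = 0.0018044, and ∫u*·x²·u dx = 0.0012131, so ⟨x²⟩ = 0.0012131 / 0.0018044.
⟨x²⟩ = 0.67231.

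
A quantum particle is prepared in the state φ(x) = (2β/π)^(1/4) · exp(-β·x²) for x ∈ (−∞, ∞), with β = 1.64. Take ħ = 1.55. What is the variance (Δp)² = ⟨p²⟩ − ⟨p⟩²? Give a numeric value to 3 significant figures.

Compute ⟨p⟩ and ⟨p²⟩ separately; (Δp)² = ⟨p²⟩ − ⟨p⟩².
Gaussian moments: ∫x^(2j)·e^(−2βx²) dx = (2j−1)!!/(4β)^j · √(π/(2β)), odd powers integrate to 0; here √(π/(2β)) = 0.97867. Derivatives: d/dx e^(−βx²) = −2βx·e^(−βx²), d²/dx² e^(−βx²) = (4β²x² − 2β)·e^(−βx²).
⟨p⟩ = 0.0000 and ⟨p²⟩ = 3.9401.
(Δp)² = 3.9401 − (0.0000)² = 3.9401.

3.94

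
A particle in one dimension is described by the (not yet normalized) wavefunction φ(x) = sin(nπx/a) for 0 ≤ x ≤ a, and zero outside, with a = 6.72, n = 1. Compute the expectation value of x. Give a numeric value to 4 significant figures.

3.360

⟨x⟩ = ∫ x·|φ|² dx / ∫|φ|² dx (integrals over the domain).
With sin²θ = (1 − cos2θ)/2 on 0 ≤ x ≤ a: ∫sin²(nπx/a) dx = a/2, ∫x·sin²(nπx/a) dx = a²/4, ∫x²·sin²(nπx/a) dx = a³·(1/6 − 1/(4n²π²)); higher powers xᵏ the same way, integrating xᵏ·cos(2nπx/a) by parts.
State is unnormalized: ∫|φ|² dx = 3.3600, and ∫φ*·x·φ dx = 11.290, so ⟨x⟩ = 11.290 / 3.3600.
⟨x⟩ = 3.3600.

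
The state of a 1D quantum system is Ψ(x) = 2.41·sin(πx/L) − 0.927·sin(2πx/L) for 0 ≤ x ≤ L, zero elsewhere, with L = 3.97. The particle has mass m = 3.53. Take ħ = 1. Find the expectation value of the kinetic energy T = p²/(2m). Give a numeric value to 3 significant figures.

T = −(ħ²/2m) d²/dx², so ⟨T⟩ = −(ħ²/2m) ∫ Ψ*·Ψ'' dx / ∫|Ψ|² dx; with m = 3.53.
d²/dx² sin(jπx/L) = −(jπ/L)²·sin(jπx/L); on 0 ≤ x ≤ L, ∫sin²(jπx/L) dx = L/2 and ∫sin(jπx/L)·sin(lπx/L) dx = 0 for j ≠ l, so only diagonal terms survive in ∫|Ψ|² and ∫Ψ·Ψ″; ∫Ψ·Ψ′ dx = [Ψ²/2] between the walls = 0.
State is unnormalized: ∫|Ψ|² dx = 13.235, and ∫Ψ*·(−ħ²/2m · Ψ'') dx = 1.6278, so ⟨T⟩ = 1.6278 / 13.235.
⟨T⟩ = 0.12299.

0.123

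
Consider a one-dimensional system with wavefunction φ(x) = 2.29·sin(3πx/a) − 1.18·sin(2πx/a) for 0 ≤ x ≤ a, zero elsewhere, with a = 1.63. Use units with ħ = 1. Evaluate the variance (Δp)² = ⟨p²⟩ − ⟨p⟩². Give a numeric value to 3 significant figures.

29.5

Compute ⟨p⟩ and ⟨p²⟩ separately; (Δp)² = ⟨p²⟩ − ⟨p⟩².
d²/dx² sin(jπx/a) = −(jπ/a)²·sin(jπx/a); on 0 ≤ x ≤ a, ∫sin²(jπx/a) dx = a/2 and ∫sin(jπx/a)·sin(lπx/a) dx = 0 for j ≠ l, so only diagonal terms survive in ∫|φ|² and ∫φ·φ″; ∫φ·φ′ dx = [φ²/2] between the walls = 0.
Normalization: ∫|φ|² dx = 5.4087.
⟨p⟩ = 0.0000 and ⟨p²⟩ = 29.535.
(Δp)² = 29.535 − (0.0000)² = 29.535.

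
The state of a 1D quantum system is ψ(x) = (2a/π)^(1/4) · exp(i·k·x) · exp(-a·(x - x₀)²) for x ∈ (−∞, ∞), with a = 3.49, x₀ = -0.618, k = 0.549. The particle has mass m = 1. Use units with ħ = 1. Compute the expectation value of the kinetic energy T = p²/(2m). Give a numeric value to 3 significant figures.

1.90

T = −(ħ²/2m) d²/dx², so ⟨T⟩ = −(ħ²/2m) ∫ ψ*·ψ'' dx; with m = 1.
Gaussian moments (u = x − x₀): ∫u^(2j)·e^(−2au²) du = (2j−1)!!/(4a)^j · √(π/(2a)), odd powers integrate to 0; here √(π/(2a)) = 0.67088. Derivatives: ψ′ = (ik − 2au)·ψ, ψ″ = ((ik − 2au)² − 2a)·ψ; the odd-in-u pieces drop out.
⟨T⟩ = 1.8957.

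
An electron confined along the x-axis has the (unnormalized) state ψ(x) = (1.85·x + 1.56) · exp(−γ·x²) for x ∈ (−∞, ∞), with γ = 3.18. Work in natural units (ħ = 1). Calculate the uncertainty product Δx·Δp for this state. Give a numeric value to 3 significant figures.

Δx = √(⟨x²⟩−⟨x⟩²), Δp = √(⟨p²⟩−⟨p⟩²).
Expand each integrand as polynomial × e^(−2γx²) and use ∫x^(2j)·e^(−2γx²) dx = (2j−1)!!/(4γ)^j · √(π/(2γ)), odd powers → 0; here √(π/(2γ)) = 0.70282. Differentiate with the product rule, d/dx e^(−γx²) = −2γx·e^(−γx²).
Normalization: ∫|ψ|² dx = 1.8995.
⟨x⟩ = 0.16790, ⟨x²⟩ = 0.094270 ⇒ Δx = 0.25706.
⟨p⟩ = 0.0000, ⟨p²⟩ = 3.8132 ⇒ Δp = 1.9527.
Δx·Δp = 0.50197.

0.502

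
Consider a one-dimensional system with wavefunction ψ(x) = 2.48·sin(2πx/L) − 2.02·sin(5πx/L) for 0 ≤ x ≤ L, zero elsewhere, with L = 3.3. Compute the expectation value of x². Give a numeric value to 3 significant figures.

3.73

⟨x²⟩ = ∫ x²·|ψ|² dx / ∫|ψ|² dx (integrals over the domain).
On 0 ≤ x ≤ L (j ≠ l): ∫sin²(jπx/L) dx = L/2, ∫sin(jπx/L)·sin(lπx/L) dx = 0; diagonal moments ∫x·sin²(jπx/L) dx = L²/4, ∫x²·sin²(jπx/L) dx = L³·(1/6 − 1/(4j²π²)); cross terms ∫x·sin(jπx/L)·sin(lπx/L) dx = 0 for j + l even and −4jlL²/(π²(j² − l²)²) for j + l odd, ∫x²·sin(jπx/L)·sin(lπx/L) dx = (−1)^(j+l)·4jlL³/(π²(j² − l²)²); higher powers the same way via product-to-sum and parts.
State is unnormalized: ∫|ψ|² dx = 16.881, and ∫ψ*·x²·ψ dx = 63.038, so ⟨x²⟩ = 63.038 / 16.881.
⟨x²⟩ = 3.7343.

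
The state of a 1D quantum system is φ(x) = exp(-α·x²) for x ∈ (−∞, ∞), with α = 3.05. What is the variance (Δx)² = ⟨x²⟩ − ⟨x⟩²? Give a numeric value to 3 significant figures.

0.0820

Compute ⟨x⟩ and ⟨x²⟩ separately, then (Δx)² = ⟨x²⟩ − ⟨x⟩².
Gaussian moments: ∫x^(2j)·e^(−2αx²) dx = (2j−1)!!/(4α)^j · √(π/(2α)), odd powers integrate to 0; here √(π/(2α)) = 0.71765.
Normalization: ∫|φ|² dx = 0.71765.
⟨x⟩ = 0.0000 and ⟨x²⟩ = 0.081967.
(Δx)² = 0.081967 − (0.0000)² = 0.081967.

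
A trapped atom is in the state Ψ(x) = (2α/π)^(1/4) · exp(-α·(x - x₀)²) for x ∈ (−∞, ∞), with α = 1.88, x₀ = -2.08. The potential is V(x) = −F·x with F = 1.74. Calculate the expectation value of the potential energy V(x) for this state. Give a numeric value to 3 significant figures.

3.62

⟨V⟩ = ∫ V(x)·|Ψ|² dx.
Gaussian moments (u = x − x₀): ∫u^(2j)·e^(−2αu²) du = (2j−1)!!/(4α)^j · √(π/(2α)), odd powers integrate to 0; here √(π/(2α)) = 0.91407.
⟨V⟩ = 3.6192.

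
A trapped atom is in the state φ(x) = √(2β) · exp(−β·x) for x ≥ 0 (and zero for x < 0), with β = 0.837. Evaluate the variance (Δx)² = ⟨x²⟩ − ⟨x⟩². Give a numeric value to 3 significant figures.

0.357

Compute ⟨x⟩ and ⟨x²⟩ separately, then (Δx)² = ⟨x²⟩ − ⟨x⟩².
Every integrand reduces to terms xʲ·e^(−2βx) on [0, ∞); use ∫₀^∞ xʲ·e^(−2βx) dx = j!/(2β)^(j+1).
⟨x⟩ = 0.59737 and ⟨x²⟩ = 0.71371.
(Δx)² = 0.71371 − (0.59737)² = 0.35685.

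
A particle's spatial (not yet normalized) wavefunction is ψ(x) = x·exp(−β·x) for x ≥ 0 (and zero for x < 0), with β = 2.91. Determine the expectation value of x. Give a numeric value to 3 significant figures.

0.515

⟨x⟩ = ∫ x·|ψ|² dx / ∫|ψ|² dx (integrals over the domain).
Every integrand reduces to terms xʲ·e^(−2βx) on [0, ∞); use ∫₀^∞ xʲ·e^(−2βx) dx = j!/(2β)^(j+1).
State is unnormalized: ∫|ψ|² dx = 0.010145, and ∫ψ*·x·ψ dx = 0.0052295, so ⟨x⟩ = 0.0052295 / 0.010145.
⟨x⟩ = 0.51546.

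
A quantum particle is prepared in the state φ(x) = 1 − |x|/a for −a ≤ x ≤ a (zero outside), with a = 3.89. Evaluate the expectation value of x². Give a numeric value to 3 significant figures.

⟨x²⟩ = ∫ x²·|φ|² dx / ∫|φ|² dx (integrals over the domain).
φ is even, so ∫ over [−a, a] = 2∫₀ᵃ with φ = 1 − x/a there: ∫₀ᵃ (1 − x/a)² dx = a/3, ∫₀ᵃ x²(1 − x/a)² dx = a³/30, ∫₀ᵃ x⁴(1 − x/a)² dx = a⁵/105.
State is unnormalized: ∫|φ|² dx = 2.5933, and ∫φ*·x²·φ dx = 3.9243, so ⟨x²⟩ = 3.9243 / 2.5933.
⟨x²⟩ = 1.5132.

1.51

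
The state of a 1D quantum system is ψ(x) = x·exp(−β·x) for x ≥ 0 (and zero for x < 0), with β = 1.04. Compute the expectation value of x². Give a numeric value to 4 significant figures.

2.774

⟨x²⟩ = ∫ x²·|ψ|² dx / ∫|ψ|² dx (integrals over the domain).
Every integrand reduces to terms xʲ·e^(−2βx) on [0, ∞); use ∫₀^∞ xʲ·e^(−2βx) dx = j!/(2β)^(j+1).
State is unnormalized: ∫|ψ|² dx = 0.22225, and ∫ψ*·x²·ψ dx = 0.61645, so ⟨x²⟩ = 0.61645 / 0.22225.
⟨x²⟩ = 2.7737.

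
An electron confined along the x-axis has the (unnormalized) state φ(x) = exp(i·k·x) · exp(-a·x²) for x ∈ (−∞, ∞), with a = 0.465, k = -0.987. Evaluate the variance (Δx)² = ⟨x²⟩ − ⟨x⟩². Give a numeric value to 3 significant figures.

Compute ⟨x⟩ and ⟨x²⟩ separately, then (Δx)² = ⟨x²⟩ − ⟨x⟩².
Gaussian moments: ∫x^(2j)·e^(−2ax²) dx = (2j−1)!!/(4a)^j · √(π/(2a)), odd powers integrate to 0; here √(π/(2a)) = 1.8379.
Normalization: ∫|φ|² dx = 1.8379.
⟨x⟩ = 0.0000 and ⟨x²⟩ = 0.53763.
(Δx)² = 0.53763 − (0.0000)² = 0.53763.

0.538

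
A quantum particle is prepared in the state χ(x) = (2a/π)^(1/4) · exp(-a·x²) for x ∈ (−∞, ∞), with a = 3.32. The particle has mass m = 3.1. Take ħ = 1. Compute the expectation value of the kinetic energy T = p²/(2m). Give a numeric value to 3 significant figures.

0.535

T = −(ħ²/2m) d²/dx², so ⟨T⟩ = −(ħ²/2m) ∫ χ*·χ'' dx; with m = 3.1.
Gaussian moments: ∫x^(2j)·e^(−2ax²) dx = (2j−1)!!/(4a)^j · √(π/(2a)), odd powers integrate to 0; here √(π/(2a)) = 0.68785. Derivatives: d/dx e^(−ax²) = −2ax·e^(−ax²), d²/dx² e^(−ax²) = (4a²x² − 2a)·e^(−ax²).
⟨T⟩ = 0.53548.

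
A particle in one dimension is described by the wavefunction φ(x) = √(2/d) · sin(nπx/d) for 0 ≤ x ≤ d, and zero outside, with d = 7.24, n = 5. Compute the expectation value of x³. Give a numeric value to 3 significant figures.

⟨x³⟩ = ∫ x³·|φ|² dx (integrals over the domain).
With sin²θ = (1 − cos2θ)/2 on 0 ≤ x ≤ d: ∫sin²(nπx/d) dx = d/2, ∫x·sin²(nπx/d) dx = d²/4, ∫x²·sin²(nπx/d) dx = d³·(1/6 − 1/(4n²π²)); higher powers xᵏ the same way, integrating xᵏ·cos(2nπx/d) by parts.
⟨x³⟩ = 93.722.

93.7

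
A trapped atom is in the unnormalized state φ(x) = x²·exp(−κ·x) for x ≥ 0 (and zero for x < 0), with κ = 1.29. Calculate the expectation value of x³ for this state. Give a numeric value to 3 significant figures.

12.2

⟨x³⟩ = ∫ x³·|φ|² dx / ∫|φ|² dx (integrals over the domain).
Every integrand reduces to terms xʲ·e^(−2κx) on [0, ∞); use ∫₀^∞ xʲ·e^(−2κx) dx = j!/(2κ)^(j+1).
State is unnormalized: ∫|φ|² dx = 0.20995, and ∫φ*·x³·φ dx = 2.5673, so ⟨x³⟩ = 2.5673 / 0.20995.
⟨x³⟩ = 12.228.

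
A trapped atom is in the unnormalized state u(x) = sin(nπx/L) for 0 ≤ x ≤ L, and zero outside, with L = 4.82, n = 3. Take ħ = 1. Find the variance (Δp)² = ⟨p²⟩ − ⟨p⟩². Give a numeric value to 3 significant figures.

3.82

Compute ⟨p⟩ and ⟨p²⟩ separately; (Δp)² = ⟨p²⟩ − ⟨p⟩².
d/dx sin(nπx/L) = (nπ/L)·cos(nπx/L) and d²/dx² sin(nπx/L) = −(nπ/L)²·sin(nπx/L); on 0 ≤ x ≤ L, ∫sin²(nπx/L) dx = L/2 and ∫sin(nπx/L)·cos(nπx/L) dx = 0.
Normalization: ∫|u|² dx = 2.4100.
⟨p⟩ = 0.0000 and ⟨p²⟩ = 3.8234.
(Δp)² = 3.8234 − (0.0000)² = 3.8234.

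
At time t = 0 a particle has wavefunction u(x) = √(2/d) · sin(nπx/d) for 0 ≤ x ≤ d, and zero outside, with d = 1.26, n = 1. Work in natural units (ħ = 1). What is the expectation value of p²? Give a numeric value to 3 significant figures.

6.22

p² u = −ħ² d²u/dx²; ⟨p²⟩ = −ħ² ∫ u*·u'' dx.
d/dx sin(nπx/d) = (nπ/d)·cos(nπx/d) and d²/dx² sin(nπx/d) = −(nπ/d)²·sin(nπx/d); on 0 ≤ x ≤ d, ∫sin²(nπx/d) dx = d/2 and ∫sin(nπx/d)·cos(nπx/d) dx = 0.
⟨p²⟩ = 6.2167.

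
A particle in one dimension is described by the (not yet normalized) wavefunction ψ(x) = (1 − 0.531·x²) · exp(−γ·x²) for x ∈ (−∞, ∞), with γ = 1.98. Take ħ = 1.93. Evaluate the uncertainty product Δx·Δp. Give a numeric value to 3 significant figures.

0.966

Δx = √(⟨x²⟩−⟨x⟩²), Δp = √(⟨p²⟩−⟨p⟩²).
Expand each integrand as polynomial × e^(−2γx²) and use ∫x^(2j)·e^(−2γx²) dx = (2j−1)!!/(4γ)^j · √(π/(2γ)), odd powers → 0; here √(π/(2γ)) = 0.89069. Differentiate with the product rule, d/dx e^(−γx²) = −2γx·e^(−γx²).
Normalization: ∫|ψ|² dx = 0.78327.
⟨x⟩ = 0.0000, ⟨x²⟩ = 0.095502 ⇒ Δx = 0.30903.
⟨p⟩ = 0.0000, ⟨p²⟩ = 9.7753 ⇒ Δp = 3.1265.
Δx·Δp = 0.96621.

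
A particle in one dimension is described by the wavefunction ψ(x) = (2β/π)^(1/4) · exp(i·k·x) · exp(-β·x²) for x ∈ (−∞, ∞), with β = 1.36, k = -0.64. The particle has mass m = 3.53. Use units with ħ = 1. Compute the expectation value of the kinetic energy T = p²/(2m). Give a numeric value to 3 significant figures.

T = −(ħ²/2m) d²/dx², so ⟨T⟩ = −(ħ²/2m) ∫ ψ*·ψ'' dx; with m = 3.53.
Gaussian moments: ∫x^(2j)·e^(−2βx²) dx = (2j−1)!!/(4β)^j · √(π/(2β)), odd powers integrate to 0; here √(π/(2β)) = 1.0747. Derivatives: ψ′ = (ik − 2βx)·ψ, ψ″ = ((ik − 2βx)² − 2β)·ψ; the odd-in-x pieces drop out.
⟨T⟩ = 0.25065.

0.251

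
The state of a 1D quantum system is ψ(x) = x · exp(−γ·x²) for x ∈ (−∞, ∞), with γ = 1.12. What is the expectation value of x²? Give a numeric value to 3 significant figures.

⟨x²⟩ = ∫ x²·|ψ|² dx / ∫|ψ|² dx (integrals over the domain).
Expand each integrand as polynomial × e^(−2γx²) and use ∫x^(2j)·e^(−2γx²) dx = (2j−1)!!/(4γ)^j · √(π/(2γ)), odd powers → 0; here √(π/(2γ)) = 1.1843.
State is unnormalized: ∫|ψ|² dx = 0.26435, and ∫ψ*·x²·ψ dx = 0.17702, so ⟨x²⟩ = 0.17702 / 0.26435.
⟨x²⟩ = 0.66964.

0.670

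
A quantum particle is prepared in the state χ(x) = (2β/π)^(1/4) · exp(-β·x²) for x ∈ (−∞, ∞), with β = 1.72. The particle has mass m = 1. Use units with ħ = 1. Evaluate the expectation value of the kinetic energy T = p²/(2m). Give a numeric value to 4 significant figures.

0.8600

T = −(ħ²/2m) d²/dx², so ⟨T⟩ = −(ħ²/2m) ∫ χ*·χ'' dx; with m = 1.
Gaussian moments: ∫x^(2j)·e^(−2βx²) dx = (2j−1)!!/(4β)^j · √(π/(2β)), odd powers integrate to 0; here √(π/(2β)) = 0.95564. Derivatives: d/dx e^(−βx²) = −2βx·e^(−βx²), d²/dx² e^(−βx²) = (4β²x² − 2β)·e^(−βx²).
⟨T⟩ = 0.86000.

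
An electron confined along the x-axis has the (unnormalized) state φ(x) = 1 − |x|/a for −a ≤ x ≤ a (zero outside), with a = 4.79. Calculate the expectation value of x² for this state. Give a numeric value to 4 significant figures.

⟨x²⟩ = ∫ x²·|φ|² dx / ∫|φ|² dx (integrals over the domain).
φ is even, so ∫ over [−a, a] = 2∫₀ᵃ with φ = 1 − x/a there: ∫₀ᵃ (1 − x/a)² dx = a/3, ∫₀ᵃ x²(1 − x/a)² dx = a³/30, ∫₀ᵃ x⁴(1 − x/a)² dx = a⁵/105.
State is unnormalized: ∫|φ|² dx = 3.1933, and ∫φ*·x²·φ dx = 7.3268, so ⟨x²⟩ = 7.3268 / 3.1933.
⟨x²⟩ = 2.2944.

2.294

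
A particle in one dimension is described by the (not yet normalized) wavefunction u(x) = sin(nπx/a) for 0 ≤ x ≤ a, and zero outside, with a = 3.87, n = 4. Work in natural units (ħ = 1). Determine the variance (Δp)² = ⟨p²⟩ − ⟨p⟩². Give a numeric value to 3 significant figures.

Compute ⟨p⟩ and ⟨p²⟩ separately; (Δp)² = ⟨p²⟩ − ⟨p⟩².
d/dx sin(nπx/a) = (nπ/a)·cos(nπx/a) and d²/dx² sin(nπx/a) = −(nπ/a)²·sin(nπx/a); on 0 ≤ x ≤ a, ∫sin²(nπx/a) dx = a/2 and ∫sin(nπx/a)·cos(nπx/a) dx = 0.
Normalization: ∫|u|² dx = 1.9350.
⟨p⟩ = 0.0000 and ⟨p²⟩ = 10.544.
(Δp)² = 10.544 − (0.0000)² = 10.544.

10.5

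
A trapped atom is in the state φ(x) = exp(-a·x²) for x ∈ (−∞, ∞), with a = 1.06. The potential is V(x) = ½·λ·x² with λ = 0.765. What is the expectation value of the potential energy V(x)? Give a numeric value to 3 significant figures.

⟨V⟩ = ∫ V(x)·|φ|² dx / ∫|φ|² dx.
Gaussian moments: ∫x^(2j)·e^(−2ax²) dx = (2j−1)!!/(4a)^j · √(π/(2a)), odd powers integrate to 0; here √(π/(2a)) = 1.2173.
State is unnormalized: ∫|φ|² dx = 1.2173, and ∫φ*·V(x)·φ dx = 0.10982, so ⟨V⟩ = 0.10982 / 1.2173.
⟨V⟩ = 0.090212.

0.0902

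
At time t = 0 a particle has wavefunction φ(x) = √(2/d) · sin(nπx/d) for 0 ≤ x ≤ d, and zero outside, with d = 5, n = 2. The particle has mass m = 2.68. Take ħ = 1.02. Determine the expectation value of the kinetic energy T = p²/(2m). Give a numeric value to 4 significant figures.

T = −(ħ²/2m) d²/dx², so ⟨T⟩ = −(ħ²/2m) ∫ φ*·φ'' dx; with m = 2.68.
d/dx sin(nπx/d) = (nπ/d)·cos(nπx/d) and d²/dx² sin(nπx/d) = −(nπ/d)²·sin(nπx/d); on 0 ≤ x ≤ d, ∫sin²(nπx/d) dx = d/2 and ∫sin(nπx/d)·cos(nπx/d) dx = 0.
⟨T⟩ = 0.30652.

0.3065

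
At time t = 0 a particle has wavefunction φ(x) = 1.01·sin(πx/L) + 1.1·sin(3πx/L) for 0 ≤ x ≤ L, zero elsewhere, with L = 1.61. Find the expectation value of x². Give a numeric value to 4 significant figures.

⟨x²⟩ = ∫ x²·|φ|² dx / ∫|φ|² dx (integrals over the domain).
On 0 ≤ x ≤ L (j ≠ l): ∫sin²(jπx/L) dx = L/2, ∫sin(jπx/L)·sin(lπx/L) dx = 0; diagonal moments ∫x·sin²(jπx/L) dx = L²/4, ∫x²·sin²(jπx/L) dx = L³·(1/6 − 1/(4j²π²)); cross terms ∫x·sin(jπx/L)·sin(lπx/L) dx = 0 for j + l even and −4jlL²/(π²(j² − l²)²) for j + l odd, ∫x²·sin(jπx/L)·sin(lπx/L) dx = (−1)^(j+l)·4jlL³/(π²(j² − l²)²); higher powers the same way via product-to-sum and parts.
State is unnormalized: ∫|φ|² dx = 1.7952, and ∫φ*·x²·φ dx = 1.6053, so ⟨x²⟩ = 1.6053 / 1.7952.
⟨x²⟩ = 0.89418.

0.8942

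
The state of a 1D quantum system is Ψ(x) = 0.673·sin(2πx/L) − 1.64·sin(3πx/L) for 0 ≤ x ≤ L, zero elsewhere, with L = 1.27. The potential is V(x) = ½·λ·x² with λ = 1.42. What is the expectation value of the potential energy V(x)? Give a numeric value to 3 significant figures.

⟨V⟩ = ∫ V(x)·|Ψ|² dx / ∫|Ψ|² dx.
On 0 ≤ x ≤ L (j ≠ l): ∫sin²(jπx/L) dx = L/2, ∫sin(jπx/L)·sin(lπx/L) dx = 0; diagonal moments ∫x·sin²(jπx/L) dx = L²/4, ∫x²·sin²(jπx/L) dx = L³·(1/6 − 1/(4j²π²)); cross terms ∫x·sin(jπx/L)·sin(lπx/L) dx = 0 for j + l even and −4jlL²/(π²(j² − l²)²) for j + l odd, ∫x²·sin(jπx/L)·sin(lπx/L) dx = (−1)^(j+l)·4jlL³/(π²(j² − l²)²); higher powers the same way via product-to-sum and parts.
State is unnormalized: ∫|Ψ|² dx = 1.9955, and ∫Ψ*·V(x)·Ψ dx = 1.0588, so ⟨V⟩ = 1.0588 / 1.9955.
⟨V⟩ = 0.53060.

0.531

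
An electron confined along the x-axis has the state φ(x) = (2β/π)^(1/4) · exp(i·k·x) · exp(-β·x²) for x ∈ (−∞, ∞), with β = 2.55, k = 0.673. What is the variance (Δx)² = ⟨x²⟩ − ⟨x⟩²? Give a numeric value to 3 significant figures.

0.0980

Compute ⟨x⟩ and ⟨x²⟩ separately, then (Δx)² = ⟨x²⟩ − ⟨x⟩².
Gaussian moments: ∫x^(2j)·e^(−2βx²) dx = (2j−1)!!/(4β)^j · √(π/(2β)), odd powers integrate to 0; here √(π/(2β)) = 0.78486.
⟨x⟩ = 0.0000 and ⟨x²⟩ = 0.098039.
(Δx)² = 0.098039 − (0.0000)² = 0.098039.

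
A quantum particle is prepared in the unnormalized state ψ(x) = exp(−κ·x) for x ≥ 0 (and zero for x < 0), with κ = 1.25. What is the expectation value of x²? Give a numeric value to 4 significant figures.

0.3200

⟨x²⟩ = ∫ x²·|ψ|² dx / ∫|ψ|² dx (integrals over the domain).
Every integrand reduces to terms xʲ·e^(−2κx) on [0, ∞); use ∫₀^∞ xʲ·e^(−2κx) dx = j!/(2κ)^(j+1).
State is unnormalized: ∫|ψ|² dx = 0.40000, and ∫ψ*·x²·ψ dx = 0.12800, so ⟨x²⟩ = 0.12800 / 0.40000.
⟨x²⟩ = 0.32000.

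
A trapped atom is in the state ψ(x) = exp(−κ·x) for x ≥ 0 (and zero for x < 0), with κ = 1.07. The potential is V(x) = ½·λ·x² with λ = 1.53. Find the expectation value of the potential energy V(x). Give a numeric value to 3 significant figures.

0.334

⟨V⟩ = ∫ V(x)·|ψ|² dx / ∫|ψ|² dx.
Every integrand reduces to terms xʲ·e^(−2κx) on [0, ∞); use ∫₀^∞ xʲ·e^(−2κx) dx = j!/(2κ)^(j+1).
State is unnormalized: ∫|ψ|² dx = 0.46729, and ∫ψ*·V(x)·ψ dx = 0.15612, so ⟨V⟩ = 0.15612 / 0.46729.
⟨V⟩ = 0.33409.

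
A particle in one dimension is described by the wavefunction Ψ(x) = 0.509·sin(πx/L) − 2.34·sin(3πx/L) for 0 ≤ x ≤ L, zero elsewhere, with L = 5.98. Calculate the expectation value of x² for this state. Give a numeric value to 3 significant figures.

11.1

⟨x²⟩ = ∫ x²·|Ψ|² dx / ∫|Ψ|² dx (integrals over the domain).
On 0 ≤ x ≤ L (j ≠ l): ∫sin²(jπx/L) dx = L/2, ∫sin(jπx/L)·sin(lπx/L) dx = 0; diagonal moments ∫x·sin²(jπx/L) dx = L²/4, ∫x²·sin²(jπx/L) dx = L³·(1/6 − 1/(4j²π²)); cross terms ∫x·sin(jπx/L)·sin(lπx/L) dx = 0 for j + l even and −4jlL²/(π²(j² − l²)²) for j + l odd, ∫x²·sin(jπx/L)·sin(lπx/L) dx = (−1)^(j+l)·4jlL³/(π²(j² − l²)²); higher powers the same way via product-to-sum and parts.
State is unnormalized: ∫|Ψ|² dx = 17.147, and ∫Ψ*·x²·Ψ dx = 190.01, so ⟨x²⟩ = 190.01 / 17.147.
⟨x²⟩ = 11.082.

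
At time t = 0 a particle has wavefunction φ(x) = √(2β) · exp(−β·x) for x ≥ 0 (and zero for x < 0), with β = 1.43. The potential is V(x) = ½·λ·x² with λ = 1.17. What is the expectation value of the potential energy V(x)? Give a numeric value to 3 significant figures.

⟨V⟩ = ∫ V(x)·|φ|² dx.
Every integrand reduces to terms xʲ·e^(−2βx) on [0, ∞); use ∫₀^∞ xʲ·e^(−2βx) dx = j!/(2β)^(j+1).
⟨V⟩ = 0.14304.

0.143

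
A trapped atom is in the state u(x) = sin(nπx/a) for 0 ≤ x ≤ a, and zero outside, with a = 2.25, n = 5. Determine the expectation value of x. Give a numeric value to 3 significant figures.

1.13

⟨x⟩ = ∫ x·|u|² dx / ∫|u|² dx (integrals over the domain).
With sin²θ = (1 − cos2θ)/2 on 0 ≤ x ≤ a: ∫sin²(nπx/a) dx = a/2, ∫x·sin²(nπx/a) dx = a²/4, ∫x²·sin²(nπx/a) dx = a³·(1/6 − 1/(4n²π²)); higher powers xᵏ the same way, integrating xᵏ·cos(2nπx/a) by parts.
State is unnormalized: ∫|u|² dx = 1.1250, and ∫u*·x·u dx = 1.2656, so ⟨x⟩ = 1.2656 / 1.1250.
⟨x⟩ = 1.1250.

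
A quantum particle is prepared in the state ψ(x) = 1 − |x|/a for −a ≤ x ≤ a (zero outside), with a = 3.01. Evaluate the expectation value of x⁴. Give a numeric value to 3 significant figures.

⟨x⁴⟩ = ∫ x⁴·|ψ|² dx / ∫|ψ|² dx (integrals over the domain).
ψ is even, so ∫ over [−a, a] = 2∫₀ᵃ with ψ = 1 − x/a there: ∫₀ᵃ (1 − x/a)² dx = a/3, ∫₀ᵃ x²(1 − x/a)² dx = a³/30, ∫₀ᵃ x⁴(1 − x/a)² dx = a⁵/105.
State is unnormalized: ∫|ψ|² dx = 2.0067, and ∫ψ*·x⁴·ψ dx = 4.7062, so ⟨x⁴⟩ = 4.7062 / 2.0067.
⟨x⁴⟩ = 2.3453.

2.35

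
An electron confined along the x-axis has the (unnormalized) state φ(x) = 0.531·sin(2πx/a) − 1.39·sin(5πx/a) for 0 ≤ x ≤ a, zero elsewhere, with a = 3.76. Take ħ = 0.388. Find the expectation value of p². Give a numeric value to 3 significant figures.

p² φ = −ħ² d²φ/dx²; ⟨p²⟩ = −ħ² ∫ φ*·φ'' dx / ∫|φ|² dx.
d²/dx² sin(jπx/a) = −(jπ/a)²·sin(jπx/a); on 0 ≤ x ≤ a, ∫sin²(jπx/a) dx = a/2 and ∫sin(jπx/a)·sin(lπx/a) dx = 0 for j ≠ l, so only diagonal terms survive in ∫|φ|² and ∫φ·φ″; ∫φ·φ′ dx = [φ²/2] between the walls = 0.
State is unnormalized: ∫|φ|² dx = 4.1624, and ∫φ*·(−ħ² φ'') dx = 9.7665, so ⟨p²⟩ = 9.7665 / 4.1624.
⟨p²⟩ = 2.3463.

2.35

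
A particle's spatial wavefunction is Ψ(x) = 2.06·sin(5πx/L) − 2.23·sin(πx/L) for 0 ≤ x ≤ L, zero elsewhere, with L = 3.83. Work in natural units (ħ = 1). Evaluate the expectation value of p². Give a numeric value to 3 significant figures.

p² Ψ = −ħ² d²Ψ/dx²; ⟨p²⟩ = −ħ² ∫ Ψ*·Ψ'' dx / ∫|Ψ|² dx.
d²/dx² sin(jπx/L) = −(jπ/L)²·sin(jπx/L); on 0 ≤ x ≤ L, ∫sin²(jπx/L) dx = L/2 and ∫sin(jπx/L)·sin(lπx/L) dx = 0 for j ≠ l, so only diagonal terms survive in ∫|Ψ|² and ∫Ψ·Ψ″; ∫Ψ·Ψ′ dx = [Ψ²/2] between the walls = 0.
State is unnormalized: ∫|Ψ|² dx = 17.650, and ∫Ψ*·(−ħ² Ψ'') dx = 143.10, so ⟨p²⟩ = 143.10 / 17.650.
⟨p²⟩ = 8.1078.

8.11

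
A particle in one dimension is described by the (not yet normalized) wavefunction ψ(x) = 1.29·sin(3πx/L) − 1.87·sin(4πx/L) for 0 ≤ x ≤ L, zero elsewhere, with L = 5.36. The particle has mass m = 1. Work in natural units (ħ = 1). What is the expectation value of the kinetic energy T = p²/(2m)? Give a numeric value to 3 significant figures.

T = −(ħ²/2m) d²/dx², so ⟨T⟩ = −(ħ²/2m) ∫ ψ*·ψ'' dx / ∫|ψ|² dx; with m = 1.
d²/dx² sin(jπx/L) = −(jπ/L)²·sin(jπx/L); on 0 ≤ x ≤ L, ∫sin²(jπx/L) dx = L/2 and ∫sin(jπx/L)·sin(lπx/L) dx = 0 for j ≠ l, so only diagonal terms survive in ∫|ψ|² and ∫ψ·ψ″; ∫ψ·ψ′ dx = [ψ²/2] between the walls = 0.
State is unnormalized: ∫|ψ|² dx = 13.831, and ∫ψ*·(−ħ²/2m · ψ'') dx = 32.650, so ⟨T⟩ = 32.650 / 13.831.
⟨T⟩ = 2.3606.

2.36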